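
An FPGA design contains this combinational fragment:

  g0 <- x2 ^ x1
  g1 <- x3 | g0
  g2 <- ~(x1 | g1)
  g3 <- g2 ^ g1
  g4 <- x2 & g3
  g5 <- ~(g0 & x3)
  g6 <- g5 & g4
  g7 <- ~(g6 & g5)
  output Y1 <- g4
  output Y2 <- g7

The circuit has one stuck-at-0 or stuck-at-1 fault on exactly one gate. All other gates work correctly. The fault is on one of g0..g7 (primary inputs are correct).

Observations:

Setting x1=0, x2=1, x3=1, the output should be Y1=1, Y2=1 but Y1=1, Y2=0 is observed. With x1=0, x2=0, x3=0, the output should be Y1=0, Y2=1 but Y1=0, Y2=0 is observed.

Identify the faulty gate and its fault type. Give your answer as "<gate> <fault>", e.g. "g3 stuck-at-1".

Fault-free values for test 1 (x1=0, x2=1, x3=1): g0=1, g1=1, g2=0, g3=1, g4=1, g5=0, g6=0, g7=1, giving Y1=1, Y2=1. Observed Y1=1, Y2=0.
Test 1: faults giving observed Y1=1, Y2=0 are {g0 stuck-at-0, g5 stuck-at-1, g7 stuck-at-0}.
Test 2 (x1=0, x2=0, x3=0): fault-free g0=0, g1=0, g2=1, g3=1, g4=0, g5=1, g6=0, g7=1 → Y1=0, Y2=1; observed Y1=0, Y2=0. Eliminates g0 stuck-at-0, g5 stuck-at-1.
Only g7 stuck-at-0 is consistent with every test.

g7 stuck-at-0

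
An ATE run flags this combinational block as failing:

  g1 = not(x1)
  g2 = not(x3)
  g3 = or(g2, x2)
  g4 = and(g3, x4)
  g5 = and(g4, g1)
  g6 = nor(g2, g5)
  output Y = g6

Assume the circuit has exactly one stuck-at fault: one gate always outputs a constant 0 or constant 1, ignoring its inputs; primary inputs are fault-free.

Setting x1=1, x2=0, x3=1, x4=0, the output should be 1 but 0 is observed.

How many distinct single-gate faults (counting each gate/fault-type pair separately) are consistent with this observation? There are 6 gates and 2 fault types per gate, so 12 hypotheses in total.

Fault-free: g1=0, g2=0, g3=0, g4=0, g5=0, g6=1 → 1. Observed 0.
  g1 stuck-at-0: output 1 ✗
  g1 stuck-at-1: output 1 ✗
  g2 stuck-at-0: output 1 ✗
  g2 stuck-at-1: output 0 ✓
  g3 stuck-at-0: output 1 ✗
  g3 stuck-at-1: output 1 ✗
  g4 stuck-at-0: output 1 ✗
  g4 stuck-at-1: output 1 ✗
  g5 stuck-at-0: output 1 ✗
  g5 stuck-at-1: output 0 ✓
  g6 stuck-at-0: output 0 ✓
  g6 stuck-at-1: output 1 ✗
Consistent faults: {g2 stuck-at-1, g5 stuck-at-1, g6 stuck-at-0} — 3 in all.

3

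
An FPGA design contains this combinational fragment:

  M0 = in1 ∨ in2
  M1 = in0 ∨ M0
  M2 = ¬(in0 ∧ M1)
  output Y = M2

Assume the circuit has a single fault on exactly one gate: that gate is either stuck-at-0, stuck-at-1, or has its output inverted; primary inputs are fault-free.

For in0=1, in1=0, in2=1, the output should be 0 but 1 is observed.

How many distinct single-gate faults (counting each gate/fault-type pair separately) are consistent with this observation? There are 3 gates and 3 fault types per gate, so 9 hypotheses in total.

Fault-free: M0=1, M1=1, M2=0 → 0. Observed 1.
  M0 stuck-at-0: output 0 ✗
  M0 stuck-at-1: output 0 ✗
  M0 inverted output: output 0 ✗
  M1 stuck-at-0: output 1 ✓
  M1 stuck-at-1: output 0 ✗
  M1 inverted output: output 1 ✓
  M2 stuck-at-0: output 0 ✗
  M2 stuck-at-1: output 1 ✓
  M2 inverted output: output 1 ✓
Consistent faults: {M1 stuck-at-0, M1 inverted output, M2 stuck-at-1, M2 inverted output} — 4 in all.

4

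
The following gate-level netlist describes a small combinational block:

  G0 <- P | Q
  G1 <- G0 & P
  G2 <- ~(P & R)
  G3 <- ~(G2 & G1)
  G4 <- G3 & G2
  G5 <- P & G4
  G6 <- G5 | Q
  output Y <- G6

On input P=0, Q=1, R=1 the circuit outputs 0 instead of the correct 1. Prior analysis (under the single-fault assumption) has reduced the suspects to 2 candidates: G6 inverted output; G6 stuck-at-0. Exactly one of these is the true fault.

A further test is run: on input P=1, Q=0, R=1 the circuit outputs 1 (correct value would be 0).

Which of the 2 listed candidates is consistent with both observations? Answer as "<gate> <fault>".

G6 inverted output

Evaluate each candidate on input P=1, Q=0, R=1:
  G6 inverted output: G0=1, G1=1, G2=0, G3=1, G4=0, G5=0, G6=1 [inverted output] → 1 — matches
  G6 stuck-at-0: G0=1, G1=1, G2=0, G3=1, G4=0, G5=0, G6=0 [stuck-at-0] → 0 — eliminated
Only G6 inverted output reproduces the observed 1.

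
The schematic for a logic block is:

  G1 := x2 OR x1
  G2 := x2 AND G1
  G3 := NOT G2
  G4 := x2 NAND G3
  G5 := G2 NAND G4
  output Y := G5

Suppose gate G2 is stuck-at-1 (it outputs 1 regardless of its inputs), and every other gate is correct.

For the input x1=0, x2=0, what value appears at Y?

Propagate with G2 forced: G1=0, G2=1 [stuck-at-1], G3=0, G4=1, G5=0.
So Y = 0. (Without the fault it would be 1.)

0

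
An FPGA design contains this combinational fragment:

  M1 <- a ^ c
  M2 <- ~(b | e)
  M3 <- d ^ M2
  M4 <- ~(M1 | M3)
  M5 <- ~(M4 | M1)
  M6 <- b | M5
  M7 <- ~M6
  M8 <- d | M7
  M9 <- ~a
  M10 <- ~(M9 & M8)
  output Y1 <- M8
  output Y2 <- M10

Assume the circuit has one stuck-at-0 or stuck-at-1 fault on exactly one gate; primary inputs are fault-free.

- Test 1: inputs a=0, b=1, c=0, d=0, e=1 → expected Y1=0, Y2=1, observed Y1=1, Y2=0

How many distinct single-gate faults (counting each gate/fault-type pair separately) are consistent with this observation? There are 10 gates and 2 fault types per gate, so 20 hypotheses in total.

3

Fault-free: M1=0, M2=0, M3=0, M4=1, M5=0, M6=1, M7=0, M8=0, M9=1, M10=1 → Y1=0, Y2=1. Observed Y1=1, Y2=0.
  M1: none of the 2 fault types match ✗
  M2: none of the 2 fault types match ✗
  M3: none of the 2 fault types match ✗
  M4: none of the 2 fault types match ✗
  M5: none of the 2 fault types match ✗
  M6: stuck-at-0 ✓; others ✗
  M7: stuck-at-1 ✓; others ✗
  M8: stuck-at-1 ✓; others ✗
  M9: none of the 2 fault types match ✗
  M10: none of the 2 fault types match ✗
Consistent faults: {M6 stuck-at-0, M7 stuck-at-1, M8 stuck-at-1} — 3 in all.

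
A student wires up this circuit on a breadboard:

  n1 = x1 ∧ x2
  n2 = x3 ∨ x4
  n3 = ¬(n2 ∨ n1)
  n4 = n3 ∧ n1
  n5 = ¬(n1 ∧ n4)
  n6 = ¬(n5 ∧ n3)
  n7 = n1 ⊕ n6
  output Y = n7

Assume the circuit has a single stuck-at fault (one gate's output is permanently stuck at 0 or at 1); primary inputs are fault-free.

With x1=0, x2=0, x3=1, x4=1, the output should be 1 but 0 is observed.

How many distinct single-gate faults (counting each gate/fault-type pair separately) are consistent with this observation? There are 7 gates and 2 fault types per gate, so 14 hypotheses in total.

5

Fault-free: n1=0, n2=1, n3=0, n4=0, n5=1, n6=1, n7=1 → 1. Observed 0.
  n1 stuck-at-0: output 1 ✗
  n1 stuck-at-1: output 0 ✓
  n2 stuck-at-0: output 0 ✓
  n2 stuck-at-1: output 1 ✗
  n3 stuck-at-0: output 1 ✗
  n3 stuck-at-1: output 0 ✓
  n4 stuck-at-0: output 1 ✗
  n4 stuck-at-1: output 1 ✗
  n5 stuck-at-0: output 1 ✗
  n5 stuck-at-1: output 1 ✗
  n6 stuck-at-0: output 0 ✓
  n6 stuck-at-1: output 1 ✗
  n7 stuck-at-0: output 0 ✓
  n7 stuck-at-1: output 1 ✗
Consistent faults: {n1 stuck-at-1, n2 stuck-at-0, n3 stuck-at-1, n6 stuck-at-0, n7 stuck-at-0} — 5 in all.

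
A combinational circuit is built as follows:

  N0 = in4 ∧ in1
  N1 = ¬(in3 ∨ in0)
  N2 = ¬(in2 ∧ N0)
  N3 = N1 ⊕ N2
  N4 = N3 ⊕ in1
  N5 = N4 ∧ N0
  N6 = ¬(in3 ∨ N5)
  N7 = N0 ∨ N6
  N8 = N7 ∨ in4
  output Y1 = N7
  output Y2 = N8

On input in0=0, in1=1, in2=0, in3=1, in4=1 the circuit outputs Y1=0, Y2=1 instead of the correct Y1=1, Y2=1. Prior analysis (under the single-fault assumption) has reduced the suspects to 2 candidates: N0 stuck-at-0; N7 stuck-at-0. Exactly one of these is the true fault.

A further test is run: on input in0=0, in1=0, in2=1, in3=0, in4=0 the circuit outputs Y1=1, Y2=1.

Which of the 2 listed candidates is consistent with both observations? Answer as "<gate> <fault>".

N0 stuck-at-0

Evaluate each candidate on input in0=0, in1=0, in2=1, in3=0, in4=0:
  N0 stuck-at-0: N0=0 [stuck-at-0], N1=1, N2=1, N3=0, N4=0, N5=0, N6=1, N7=1, N8=1 → Y1=1, Y2=1 — matches
  N7 stuck-at-0: N0=0, N1=1, N2=1, N3=0, N4=0, N5=0, N6=1, N7=0 [stuck-at-0], N8=0 → Y1=0, Y2=0 — eliminated
Only N0 stuck-at-0 reproduces the observed Y1=1, Y2=1.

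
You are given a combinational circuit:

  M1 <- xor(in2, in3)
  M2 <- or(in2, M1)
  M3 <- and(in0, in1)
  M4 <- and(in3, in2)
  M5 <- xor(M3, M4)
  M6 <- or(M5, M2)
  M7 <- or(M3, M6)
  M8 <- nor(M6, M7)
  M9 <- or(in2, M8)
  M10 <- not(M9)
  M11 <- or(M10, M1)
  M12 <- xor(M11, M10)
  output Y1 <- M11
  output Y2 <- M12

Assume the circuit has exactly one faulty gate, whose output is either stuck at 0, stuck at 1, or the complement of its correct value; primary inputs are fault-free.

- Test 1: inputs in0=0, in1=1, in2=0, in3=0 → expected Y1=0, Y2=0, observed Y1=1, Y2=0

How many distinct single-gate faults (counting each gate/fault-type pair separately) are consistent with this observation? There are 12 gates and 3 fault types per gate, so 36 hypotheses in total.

Fault-free: M1=0, M2=0, M3=0, M4=0, M5=0, M6=0, M7=0, M8=1, M9=1, M10=0, M11=0, M12=0 → Y1=0, Y2=0. Observed Y1=1, Y2=0.
  M1: stuck-at-1, inverted output ✓; others ✗
  M2: stuck-at-1, inverted output ✓; others ✗
  M3: stuck-at-1, inverted output ✓; others ✗
  M4: stuck-at-1, inverted output ✓; others ✗
  M5: stuck-at-1, inverted output ✓; others ✗
  M6: stuck-at-1, inverted output ✓; others ✗
  M7: stuck-at-1, inverted output ✓; others ✗
  M8: stuck-at-0, inverted output ✓; others ✗
  M9: stuck-at-0, inverted output ✓; others ✗
  M10: stuck-at-1, inverted output ✓; others ✗
  M11: none of the 3 fault types match ✗
  M12: none of the 3 fault types match ✗
Consistent faults: {M1 stuck-at-1, M1 inverted output, M2 stuck-at-1, M2 inverted output, M3 stuck-at-1, M3 inverted output, M4 stuck-at-1, M4 inverted output, M5 stuck-at-1, M5 inverted output, M6 stuck-at-1, M6 inverted output, M7 stuck-at-1, M7 inverted output, M8 stuck-at-0, M8 inverted output, M9 stuck-at-0, M9 inverted output, M10 stuck-at-1, M10 inverted output} — 20 in all.

20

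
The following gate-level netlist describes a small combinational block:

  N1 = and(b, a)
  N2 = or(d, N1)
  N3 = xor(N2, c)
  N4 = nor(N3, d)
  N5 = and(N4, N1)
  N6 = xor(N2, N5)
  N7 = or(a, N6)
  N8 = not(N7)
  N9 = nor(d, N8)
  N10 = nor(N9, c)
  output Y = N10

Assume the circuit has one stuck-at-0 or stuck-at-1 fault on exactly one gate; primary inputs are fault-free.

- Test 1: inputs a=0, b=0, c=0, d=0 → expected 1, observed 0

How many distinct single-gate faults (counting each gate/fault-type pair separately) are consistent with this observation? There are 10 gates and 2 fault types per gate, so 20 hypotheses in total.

8

Fault-free: N1=0, N2=0, N3=0, N4=1, N5=0, N6=0, N7=0, N8=1, N9=0, N10=1 → 1. Observed 0.
  N1: stuck-at-1 ✓; others ✗
  N2: stuck-at-1 ✓; others ✗
  N3: none of the 2 fault types match ✗
  N4: none of the 2 fault types match ✗
  N5: stuck-at-1 ✓; others ✗
  N6: stuck-at-1 ✓; others ✗
  N7: stuck-at-1 ✓; others ✗
  N8: stuck-at-0 ✓; others ✗
  N9: stuck-at-1 ✓; others ✗
  N10: stuck-at-0 ✓; others ✗
Consistent faults: {N1 stuck-at-1, N2 stuck-at-1, N5 stuck-at-1, N6 stuck-at-1, N7 stuck-at-1, N8 stuck-at-0, N9 stuck-at-1, N10 stuck-at-0} — 8 in all.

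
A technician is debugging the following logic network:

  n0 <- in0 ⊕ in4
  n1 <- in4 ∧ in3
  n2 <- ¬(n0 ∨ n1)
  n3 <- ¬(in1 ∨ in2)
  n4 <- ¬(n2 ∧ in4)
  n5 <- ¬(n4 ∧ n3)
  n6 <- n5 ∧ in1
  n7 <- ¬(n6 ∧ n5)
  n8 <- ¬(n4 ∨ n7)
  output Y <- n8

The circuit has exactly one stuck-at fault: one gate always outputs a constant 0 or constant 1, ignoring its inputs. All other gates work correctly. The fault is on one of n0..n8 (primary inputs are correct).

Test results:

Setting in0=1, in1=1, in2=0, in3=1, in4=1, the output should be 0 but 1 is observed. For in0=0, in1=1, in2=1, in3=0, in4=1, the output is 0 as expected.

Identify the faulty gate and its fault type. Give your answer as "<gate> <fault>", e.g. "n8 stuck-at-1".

Fault-free values for test 1 (in0=1, in1=1, in2=0, in3=1, in4=1): n0=0, n1=1, n2=0, n3=0, n4=1, n5=1, n6=1, n7=0, n8=0, giving Y=0. Observed 1.
Test 1: faults giving observed 1 are {n1 stuck-at-0, n2 stuck-at-1, n4 stuck-at-0, n8 stuck-at-1}.
Test 2 (in0=0, in1=1, in2=1, in3=0, in4=1): fault-free n0=1, n1=0, n2=0, n3=0, n4=1, n5=1, n6=1, n7=0, n8=0 → 0; observed 0. Eliminates n2 stuck-at-1, n4 stuck-at-0, n8 stuck-at-1.
Only n1 stuck-at-0 is consistent with every test.

n1 stuck-at-0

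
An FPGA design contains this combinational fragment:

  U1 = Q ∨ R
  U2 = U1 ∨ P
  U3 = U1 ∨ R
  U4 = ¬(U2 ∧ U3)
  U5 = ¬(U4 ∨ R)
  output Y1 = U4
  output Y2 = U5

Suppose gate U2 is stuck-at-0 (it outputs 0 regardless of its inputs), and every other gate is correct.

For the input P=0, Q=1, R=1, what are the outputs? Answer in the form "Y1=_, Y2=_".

Y1=1, Y2=0

Propagate with U2 forced: U1=1, U2=0 [stuck-at-0], U3=1, U4=1, U5=0.
So the outputs are Y1=1, Y2=0. (Without the fault they would be Y1=0, Y2=0.)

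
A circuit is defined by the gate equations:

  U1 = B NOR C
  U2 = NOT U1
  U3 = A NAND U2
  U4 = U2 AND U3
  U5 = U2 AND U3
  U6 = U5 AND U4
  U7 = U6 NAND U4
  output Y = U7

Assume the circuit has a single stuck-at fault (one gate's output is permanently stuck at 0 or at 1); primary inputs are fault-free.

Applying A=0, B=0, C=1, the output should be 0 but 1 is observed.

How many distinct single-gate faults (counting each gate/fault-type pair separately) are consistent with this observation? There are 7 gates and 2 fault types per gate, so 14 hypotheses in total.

Fault-free: U1=0, U2=1, U3=1, U4=1, U5=1, U6=1, U7=0 → 0. Observed 1.
  U1 stuck-at-0: output 0 ✗
  U1 stuck-at-1: output 1 ✓
  U2 stuck-at-0: output 1 ✓
  U2 stuck-at-1: output 0 ✗
  U3 stuck-at-0: output 1 ✓
  U3 stuck-at-1: output 0 ✗
  U4 stuck-at-0: output 1 ✓
  U4 stuck-at-1: output 0 ✗
  U5 stuck-at-0: output 1 ✓
  U5 stuck-at-1: output 0 ✗
  U6 stuck-at-0: output 1 ✓
  U6 stuck-at-1: output 0 ✗
  U7 stuck-at-0: output 0 ✗
  U7 stuck-at-1: output 1 ✓
Consistent faults: {U1 stuck-at-1, U2 stuck-at-0, U3 stuck-at-0, U4 stuck-at-0, U5 stuck-at-0, U6 stuck-at-0, U7 stuck-at-1} — 7 in all.

7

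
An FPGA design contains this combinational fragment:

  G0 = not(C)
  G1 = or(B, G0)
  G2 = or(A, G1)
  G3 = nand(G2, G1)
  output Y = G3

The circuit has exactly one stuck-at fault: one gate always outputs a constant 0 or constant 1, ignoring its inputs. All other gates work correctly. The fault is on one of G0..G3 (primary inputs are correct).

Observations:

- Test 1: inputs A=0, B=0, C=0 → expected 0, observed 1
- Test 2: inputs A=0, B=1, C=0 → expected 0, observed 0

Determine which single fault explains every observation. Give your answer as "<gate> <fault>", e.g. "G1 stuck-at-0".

G0 stuck-at-0

Fault-free values for test 1 (A=0, B=0, C=0): G0=1, G1=1, G2=1, G3=0, giving Y=0. Observed 1.
Test 1: faults giving observed 1 are {G0 stuck-at-0, G1 stuck-at-0, G2 stuck-at-0, G3 stuck-at-1}.
Test 2 (A=0, B=1, C=0): fault-free G0=1, G1=1, G2=1, G3=0 → 0; observed 0. Eliminates G1 stuck-at-0, G2 stuck-at-0, G3 stuck-at-1.
Only G0 stuck-at-0 is consistent with every test.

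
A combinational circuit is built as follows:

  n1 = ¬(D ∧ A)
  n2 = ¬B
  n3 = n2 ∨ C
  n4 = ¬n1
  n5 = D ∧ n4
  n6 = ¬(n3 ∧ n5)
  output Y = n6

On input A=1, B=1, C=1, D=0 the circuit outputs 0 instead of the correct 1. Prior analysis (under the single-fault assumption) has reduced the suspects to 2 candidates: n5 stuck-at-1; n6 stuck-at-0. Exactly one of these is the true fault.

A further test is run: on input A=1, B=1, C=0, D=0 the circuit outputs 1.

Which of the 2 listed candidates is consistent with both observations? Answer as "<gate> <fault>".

Evaluate each candidate on input A=1, B=1, C=0, D=0:
  n5 stuck-at-1: n1=1, n2=0, n3=0, n4=0, n5=1 [stuck-at-1], n6=1 → 1 — matches
  n6 stuck-at-0: n1=1, n2=0, n3=0, n4=0, n5=0, n6=0 [stuck-at-0] → 0 — eliminated
Only n5 stuck-at-1 reproduces the observed 1.

n5 stuck-at-1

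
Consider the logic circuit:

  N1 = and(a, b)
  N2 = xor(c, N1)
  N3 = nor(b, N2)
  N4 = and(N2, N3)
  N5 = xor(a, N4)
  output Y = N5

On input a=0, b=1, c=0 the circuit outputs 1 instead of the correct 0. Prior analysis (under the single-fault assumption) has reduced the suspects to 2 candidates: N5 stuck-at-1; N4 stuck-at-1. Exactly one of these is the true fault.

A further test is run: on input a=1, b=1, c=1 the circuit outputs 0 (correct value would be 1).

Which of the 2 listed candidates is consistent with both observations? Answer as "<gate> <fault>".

Evaluate each candidate on input a=1, b=1, c=1:
  N5 stuck-at-1: N1=1, N2=0, N3=0, N4=0, N5=1 [stuck-at-1] → 1 — eliminated
  N4 stuck-at-1: N1=1, N2=0, N3=0, N4=1 [stuck-at-1], N5=0 → 0 — matches
Only N4 stuck-at-1 reproduces the observed 0.

N4 stuck-at-1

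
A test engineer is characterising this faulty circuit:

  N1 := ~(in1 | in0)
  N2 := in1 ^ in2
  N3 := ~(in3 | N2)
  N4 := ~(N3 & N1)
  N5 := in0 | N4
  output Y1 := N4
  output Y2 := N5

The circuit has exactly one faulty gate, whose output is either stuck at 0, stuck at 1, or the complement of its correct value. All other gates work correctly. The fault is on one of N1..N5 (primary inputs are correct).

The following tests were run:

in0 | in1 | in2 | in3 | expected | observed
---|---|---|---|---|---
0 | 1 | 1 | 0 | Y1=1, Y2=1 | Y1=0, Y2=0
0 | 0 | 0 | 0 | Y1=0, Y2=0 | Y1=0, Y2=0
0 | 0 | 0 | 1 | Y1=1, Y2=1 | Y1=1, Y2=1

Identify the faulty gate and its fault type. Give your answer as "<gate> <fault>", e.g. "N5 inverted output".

Fault-free values for test 1 (in0=0, in1=1, in2=1, in3=0): N1=0, N2=0, N3=1, N4=1, N5=1, giving Y1=1, Y2=1. Observed Y1=0, Y2=0.
Test 1: faults giving observed Y1=0, Y2=0 are {N1 stuck-at-1, N1 inverted output, N4 stuck-at-0, N4 inverted output}.
Test 2 (in0=0, in1=0, in2=0, in3=0): fault-free N1=1, N2=0, N3=1, N4=0, N5=0 → Y1=0, Y2=0; observed Y1=0, Y2=0. Eliminates N1 inverted output, N4 inverted output.
Test 3 (in0=0, in1=0, in2=0, in3=1): fault-free N1=1, N2=0, N3=0, N4=1, N5=1 → Y1=1, Y2=1; observed Y1=1, Y2=1. Eliminates N4 stuck-at-0.
Only N1 stuck-at-1 is consistent with every test.

N1 stuck-at-1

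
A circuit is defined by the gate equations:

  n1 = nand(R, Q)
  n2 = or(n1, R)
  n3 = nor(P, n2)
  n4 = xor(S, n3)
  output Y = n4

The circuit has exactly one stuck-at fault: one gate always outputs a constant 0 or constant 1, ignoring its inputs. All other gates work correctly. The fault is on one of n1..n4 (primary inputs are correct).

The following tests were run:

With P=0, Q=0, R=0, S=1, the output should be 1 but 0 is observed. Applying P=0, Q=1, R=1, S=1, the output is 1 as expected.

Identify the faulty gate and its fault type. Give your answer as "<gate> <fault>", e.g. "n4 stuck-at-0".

Fault-free values for test 1 (P=0, Q=0, R=0, S=1): n1=1, n2=1, n3=0, n4=1, giving Y=1. Observed 0.
Test 1: faults giving observed 0 are {n1 stuck-at-0, n2 stuck-at-0, n3 stuck-at-1, n4 stuck-at-0}.
Test 2 (P=0, Q=1, R=1, S=1): fault-free n1=0, n2=1, n3=0, n4=1 → 1; observed 1. Eliminates n2 stuck-at-0, n3 stuck-at-1, n4 stuck-at-0.
Only n1 stuck-at-0 is consistent with every test.

n1 stuck-at-0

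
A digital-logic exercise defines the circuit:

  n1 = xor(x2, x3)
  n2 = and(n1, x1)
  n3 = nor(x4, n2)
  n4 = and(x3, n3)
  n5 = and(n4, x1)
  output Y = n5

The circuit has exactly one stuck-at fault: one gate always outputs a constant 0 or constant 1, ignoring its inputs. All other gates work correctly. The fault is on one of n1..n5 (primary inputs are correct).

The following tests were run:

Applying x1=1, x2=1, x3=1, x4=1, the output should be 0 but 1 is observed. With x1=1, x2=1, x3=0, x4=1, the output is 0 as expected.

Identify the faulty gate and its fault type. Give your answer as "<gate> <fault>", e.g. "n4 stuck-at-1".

Fault-free values for test 1 (x1=1, x2=1, x3=1, x4=1): n1=0, n2=0, n3=0, n4=0, n5=0, giving Y=0. Observed 1.
Test 1: faults giving observed 1 are {n3 stuck-at-1, n4 stuck-at-1, n5 stuck-at-1}.
Test 2 (x1=1, x2=1, x3=0, x4=1): fault-free n1=1, n2=1, n3=0, n4=0, n5=0 → 0; observed 0. Eliminates n4 stuck-at-1, n5 stuck-at-1.
Only n3 stuck-at-1 is consistent with every test.

n3 stuck-at-1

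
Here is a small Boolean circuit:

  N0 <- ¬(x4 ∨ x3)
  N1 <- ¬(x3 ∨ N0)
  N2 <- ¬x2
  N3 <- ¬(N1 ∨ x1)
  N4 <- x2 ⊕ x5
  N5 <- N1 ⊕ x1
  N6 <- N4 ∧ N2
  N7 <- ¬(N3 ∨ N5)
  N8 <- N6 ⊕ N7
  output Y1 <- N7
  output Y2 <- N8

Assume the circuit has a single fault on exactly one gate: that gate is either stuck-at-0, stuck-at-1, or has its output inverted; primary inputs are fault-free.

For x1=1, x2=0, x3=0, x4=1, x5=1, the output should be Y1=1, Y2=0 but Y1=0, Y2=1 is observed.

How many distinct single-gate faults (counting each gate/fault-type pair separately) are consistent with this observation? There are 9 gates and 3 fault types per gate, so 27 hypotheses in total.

Fault-free: N0=0, N1=1, N2=1, N3=0, N4=1, N5=0, N6=1, N7=1, N8=0 → Y1=1, Y2=0. Observed Y1=0, Y2=1.
  N0: stuck-at-1, inverted output ✓; others ✗
  N1: stuck-at-0, inverted output ✓; others ✗
  N2: none of the 3 fault types match ✗
  N3: stuck-at-1, inverted output ✓; others ✗
  N4: none of the 3 fault types match ✗
  N5: stuck-at-1, inverted output ✓; others ✗
  N6: none of the 3 fault types match ✗
  N7: stuck-at-0, inverted output ✓; others ✗
  N8: none of the 3 fault types match ✗
Consistent faults: {N0 stuck-at-1, N0 inverted output, N1 stuck-at-0, N1 inverted output, N3 stuck-at-1, N3 inverted output, N5 stuck-at-1, N5 inverted output, N7 stuck-at-0, N7 inverted output} — 10 in all.

10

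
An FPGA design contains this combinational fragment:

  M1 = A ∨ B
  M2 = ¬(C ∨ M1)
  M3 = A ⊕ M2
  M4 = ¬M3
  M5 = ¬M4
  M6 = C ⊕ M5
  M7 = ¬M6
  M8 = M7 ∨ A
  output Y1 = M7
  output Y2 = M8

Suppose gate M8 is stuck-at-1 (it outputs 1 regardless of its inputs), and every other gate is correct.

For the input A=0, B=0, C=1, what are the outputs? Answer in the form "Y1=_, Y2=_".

Y1=0, Y2=1

Propagate with M8 forced: M1=0, M2=0, M3=0, M4=1, M5=0, M6=1, M7=0, M8=1 [stuck-at-1].
So the outputs are Y1=0, Y2=1. (Without the fault they would be Y1=0, Y2=0.)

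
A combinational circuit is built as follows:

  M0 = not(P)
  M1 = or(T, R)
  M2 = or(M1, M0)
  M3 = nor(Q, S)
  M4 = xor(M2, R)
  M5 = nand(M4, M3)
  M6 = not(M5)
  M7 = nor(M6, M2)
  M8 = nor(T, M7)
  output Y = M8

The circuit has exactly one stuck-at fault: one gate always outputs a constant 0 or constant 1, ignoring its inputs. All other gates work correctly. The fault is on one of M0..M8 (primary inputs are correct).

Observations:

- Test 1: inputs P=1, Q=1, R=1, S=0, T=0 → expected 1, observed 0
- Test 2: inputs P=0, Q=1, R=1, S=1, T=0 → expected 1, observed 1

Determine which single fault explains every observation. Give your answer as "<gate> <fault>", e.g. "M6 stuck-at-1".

M1 stuck-at-0

Fault-free values for test 1 (P=1, Q=1, R=1, S=0, T=0): M0=0, M1=1, M2=1, M3=0, M4=0, M5=1, M6=0, M7=0, M8=1, giving Y=1. Observed 0.
Test 1: faults giving observed 0 are {M1 stuck-at-0, M2 stuck-at-0, M7 stuck-at-1, M8 stuck-at-0}.
Test 2 (P=0, Q=1, R=1, S=1, T=0): fault-free M0=1, M1=1, M2=1, M3=0, M4=0, M5=1, M6=0, M7=0, M8=1 → 1; observed 1. Eliminates M2 stuck-at-0, M7 stuck-at-1, M8 stuck-at-0.
Only M1 stuck-at-0 is consistent with every test.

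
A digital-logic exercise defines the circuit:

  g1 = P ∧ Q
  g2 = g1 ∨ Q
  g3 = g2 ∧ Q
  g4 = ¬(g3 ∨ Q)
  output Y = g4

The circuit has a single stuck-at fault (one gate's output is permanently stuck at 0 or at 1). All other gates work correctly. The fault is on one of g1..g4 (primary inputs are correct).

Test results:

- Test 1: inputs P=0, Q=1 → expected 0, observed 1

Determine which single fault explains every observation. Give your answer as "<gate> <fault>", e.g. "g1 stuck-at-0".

g4 stuck-at-1

Fault-free values for test 1 (P=0, Q=1): g1=0, g2=1, g3=1, g4=0, giving Y=0. Observed 1.
Test 1: faults giving observed 1 are {g4 stuck-at-1}.
Only g4 stuck-at-1 is consistent with every test.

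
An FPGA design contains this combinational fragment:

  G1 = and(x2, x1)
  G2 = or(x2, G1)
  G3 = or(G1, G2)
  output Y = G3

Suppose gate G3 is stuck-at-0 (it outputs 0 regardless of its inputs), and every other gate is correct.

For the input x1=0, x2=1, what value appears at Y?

0

Propagate with G3 forced: G1=0, G2=1, G3=0 [stuck-at-0].
So Y = 0. (Without the fault it would be 1.)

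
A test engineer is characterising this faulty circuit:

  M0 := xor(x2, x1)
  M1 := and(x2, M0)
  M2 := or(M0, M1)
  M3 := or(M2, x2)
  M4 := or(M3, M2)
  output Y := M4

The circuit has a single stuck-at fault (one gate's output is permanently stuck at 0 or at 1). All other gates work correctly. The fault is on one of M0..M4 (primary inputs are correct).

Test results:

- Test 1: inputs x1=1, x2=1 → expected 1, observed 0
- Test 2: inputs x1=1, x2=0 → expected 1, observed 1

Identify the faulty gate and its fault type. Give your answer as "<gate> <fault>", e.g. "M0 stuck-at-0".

Fault-free values for test 1 (x1=1, x2=1): M0=0, M1=0, M2=0, M3=1, M4=1, giving Y=1. Observed 0.
Test 1: faults giving observed 0 are {M3 stuck-at-0, M4 stuck-at-0}.
Test 2 (x1=1, x2=0): fault-free M0=1, M1=0, M2=1, M3=1, M4=1 → 1; observed 1. Eliminates M4 stuck-at-0.
Only M3 stuck-at-0 is consistent with every test.

M3 stuck-at-0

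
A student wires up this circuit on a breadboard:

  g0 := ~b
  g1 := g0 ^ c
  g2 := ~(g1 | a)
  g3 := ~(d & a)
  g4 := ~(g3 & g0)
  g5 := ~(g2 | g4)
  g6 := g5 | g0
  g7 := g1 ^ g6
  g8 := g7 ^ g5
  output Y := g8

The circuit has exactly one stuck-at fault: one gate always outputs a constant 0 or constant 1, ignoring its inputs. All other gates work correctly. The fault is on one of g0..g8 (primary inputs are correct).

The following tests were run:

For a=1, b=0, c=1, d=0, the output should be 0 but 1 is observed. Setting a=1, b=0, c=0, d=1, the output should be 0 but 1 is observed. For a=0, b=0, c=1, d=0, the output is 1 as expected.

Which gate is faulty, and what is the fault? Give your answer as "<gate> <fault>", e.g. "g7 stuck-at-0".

g8 stuck-at-1

Fault-free values for test 1 (a=1, b=0, c=1, d=0): g0=1, g1=0, g2=0, g3=1, g4=0, g5=1, g6=1, g7=1, g8=0, giving Y=0. Observed 1.
Test 1: faults giving observed 1 are {g0 stuck-at-0, g1 stuck-at-1, g2 stuck-at-1, g3 stuck-at-0, g4 stuck-at-1, g5 stuck-at-0, g6 stuck-at-0, g7 stuck-at-0, g8 stuck-at-1}.
Test 2 (a=1, b=0, c=0, d=1): fault-free g0=1, g1=1, g2=0, g3=0, g4=1, g5=0, g6=1, g7=0, g8=0 → 0; observed 1. Eliminates g0 stuck-at-0, g1 stuck-at-1, g2 stuck-at-1, g3 stuck-at-0, g4 stuck-at-1, g5 stuck-at-0, g7 stuck-at-0.
Test 3 (a=0, b=0, c=1, d=0): fault-free g0=1, g1=0, g2=1, g3=1, g4=0, g5=0, g6=1, g7=1, g8=1 → 1; observed 1. Eliminates g6 stuck-at-0.
Only g8 stuck-at-1 is consistent with every test.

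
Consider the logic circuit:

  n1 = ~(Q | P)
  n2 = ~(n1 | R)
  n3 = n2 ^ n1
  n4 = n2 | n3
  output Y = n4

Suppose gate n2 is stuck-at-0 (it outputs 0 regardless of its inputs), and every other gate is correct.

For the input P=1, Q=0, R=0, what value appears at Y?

0

Propagate with n2 forced: n1=0, n2=0 [stuck-at-0], n3=0, n4=0.
So Y = 0. (Without the fault it would be 1.)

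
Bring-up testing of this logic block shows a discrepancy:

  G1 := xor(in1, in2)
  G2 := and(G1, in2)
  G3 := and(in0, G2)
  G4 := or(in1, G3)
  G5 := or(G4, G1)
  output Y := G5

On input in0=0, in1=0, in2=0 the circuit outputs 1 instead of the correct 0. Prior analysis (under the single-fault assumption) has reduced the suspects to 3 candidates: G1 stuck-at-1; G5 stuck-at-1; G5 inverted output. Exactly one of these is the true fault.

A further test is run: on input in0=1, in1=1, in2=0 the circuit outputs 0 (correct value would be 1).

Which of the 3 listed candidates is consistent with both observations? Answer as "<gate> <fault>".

G5 inverted output

Evaluate each candidate on input in0=1, in1=1, in2=0:
  G1 stuck-at-1: G1=1 [stuck-at-1], G2=0, G3=0, G4=1, G5=1 → 1 — eliminated
  G5 stuck-at-1: G1=1, G2=0, G3=0, G4=1, G5=1 [stuck-at-1] → 1 — eliminated
  G5 inverted output: G1=1, G2=0, G3=0, G4=1, G5=0 [inverted output] → 0 — matches
Only G5 inverted output reproduces the observed 0.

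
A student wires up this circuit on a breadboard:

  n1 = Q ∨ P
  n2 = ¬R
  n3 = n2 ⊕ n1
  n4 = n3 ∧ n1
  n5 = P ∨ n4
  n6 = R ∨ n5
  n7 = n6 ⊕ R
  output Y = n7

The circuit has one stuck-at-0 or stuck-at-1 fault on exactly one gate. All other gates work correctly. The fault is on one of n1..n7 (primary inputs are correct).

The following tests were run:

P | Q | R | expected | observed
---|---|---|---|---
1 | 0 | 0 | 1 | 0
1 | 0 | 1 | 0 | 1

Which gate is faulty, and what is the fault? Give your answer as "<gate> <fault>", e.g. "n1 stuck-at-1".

Fault-free values for test 1 (P=1, Q=0, R=0): n1=1, n2=1, n3=0, n4=0, n5=1, n6=1, n7=1, giving Y=1. Observed 0.
Test 1: faults giving observed 0 are {n5 stuck-at-0, n6 stuck-at-0, n7 stuck-at-0}.
Test 2 (P=1, Q=0, R=1): fault-free n1=1, n2=0, n3=1, n4=1, n5=1, n6=1, n7=0 → 0; observed 1. Eliminates n5 stuck-at-0, n7 stuck-at-0.
Only n6 stuck-at-0 is consistent with every test.

n6 stuck-at-0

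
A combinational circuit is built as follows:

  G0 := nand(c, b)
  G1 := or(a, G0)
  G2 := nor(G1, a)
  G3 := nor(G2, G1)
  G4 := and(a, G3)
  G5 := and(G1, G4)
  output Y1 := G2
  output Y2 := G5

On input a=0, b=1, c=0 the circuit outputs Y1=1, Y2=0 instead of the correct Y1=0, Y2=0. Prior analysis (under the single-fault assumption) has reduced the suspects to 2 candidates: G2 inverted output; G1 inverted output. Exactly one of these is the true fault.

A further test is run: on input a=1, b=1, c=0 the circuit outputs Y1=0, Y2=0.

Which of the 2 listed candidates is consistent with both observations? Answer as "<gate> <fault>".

G1 inverted output

Evaluate each candidate on input a=1, b=1, c=0:
  G2 inverted output: G0=1, G1=1, G2=1 [inverted output], G3=0, G4=0, G5=0 → Y1=1, Y2=0 — eliminated
  G1 inverted output: G0=1, G1=0 [inverted output], G2=0, G3=1, G4=1, G5=0 → Y1=0, Y2=0 — matches
Only G1 inverted output reproduces the observed Y1=0, Y2=0.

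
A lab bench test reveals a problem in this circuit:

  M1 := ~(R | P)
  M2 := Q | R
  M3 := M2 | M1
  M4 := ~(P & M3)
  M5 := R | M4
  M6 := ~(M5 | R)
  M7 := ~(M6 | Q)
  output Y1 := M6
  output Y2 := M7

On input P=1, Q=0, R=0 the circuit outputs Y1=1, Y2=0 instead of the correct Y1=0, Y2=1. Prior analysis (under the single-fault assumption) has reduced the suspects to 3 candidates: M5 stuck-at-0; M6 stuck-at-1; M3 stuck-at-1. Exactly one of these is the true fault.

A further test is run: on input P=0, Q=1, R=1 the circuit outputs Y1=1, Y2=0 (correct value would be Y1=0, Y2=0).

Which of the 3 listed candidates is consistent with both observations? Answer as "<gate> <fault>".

Evaluate each candidate on input P=0, Q=1, R=1:
  M5 stuck-at-0: M1=0, M2=1, M3=1, M4=1, M5=0 [stuck-at-0], M6=0, M7=0 → Y1=0, Y2=0 — eliminated
  M6 stuck-at-1: M1=0, M2=1, M3=1, M4=1, M5=1, M6=1 [stuck-at-1], M7=0 → Y1=1, Y2=0 — matches
  M3 stuck-at-1: M1=0, M2=1, M3=1 [stuck-at-1], M4=1, M5=1, M6=0, M7=0 → Y1=0, Y2=0 — eliminated
Only M6 stuck-at-1 reproduces the observed Y1=1, Y2=0.

M6 stuck-at-1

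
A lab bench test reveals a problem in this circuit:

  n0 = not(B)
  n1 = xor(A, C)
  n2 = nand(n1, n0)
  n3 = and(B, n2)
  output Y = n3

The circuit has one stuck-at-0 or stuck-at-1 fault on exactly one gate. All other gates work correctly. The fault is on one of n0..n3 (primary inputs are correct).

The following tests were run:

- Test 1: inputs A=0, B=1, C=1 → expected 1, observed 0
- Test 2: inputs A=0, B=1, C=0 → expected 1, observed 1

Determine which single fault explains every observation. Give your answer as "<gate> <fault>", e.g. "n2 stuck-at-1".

Fault-free values for test 1 (A=0, B=1, C=1): n0=0, n1=1, n2=1, n3=1, giving Y=1. Observed 0.
Test 1: faults giving observed 0 are {n0 stuck-at-1, n2 stuck-at-0, n3 stuck-at-0}.
Test 2 (A=0, B=1, C=0): fault-free n0=0, n1=0, n2=1, n3=1 → 1; observed 1. Eliminates n2 stuck-at-0, n3 stuck-at-0.
Only n0 stuck-at-1 is consistent with every test.

n0 stuck-at-1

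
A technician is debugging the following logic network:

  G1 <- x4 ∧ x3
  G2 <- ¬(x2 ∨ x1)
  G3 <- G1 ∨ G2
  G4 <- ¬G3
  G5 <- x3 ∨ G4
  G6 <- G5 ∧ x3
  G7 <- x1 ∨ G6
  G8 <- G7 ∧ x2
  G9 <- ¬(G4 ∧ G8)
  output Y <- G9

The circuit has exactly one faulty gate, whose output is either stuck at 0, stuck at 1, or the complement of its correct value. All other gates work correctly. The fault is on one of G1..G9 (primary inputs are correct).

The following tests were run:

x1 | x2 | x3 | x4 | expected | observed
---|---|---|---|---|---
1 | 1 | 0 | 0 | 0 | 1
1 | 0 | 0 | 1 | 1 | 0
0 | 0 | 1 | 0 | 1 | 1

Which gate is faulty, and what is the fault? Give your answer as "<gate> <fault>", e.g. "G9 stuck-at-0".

Fault-free values for test 1 (x1=1, x2=1, x3=0, x4=0): G1=0, G2=0, G3=0, G4=1, G5=1, G6=0, G7=1, G8=1, G9=0, giving Y=0. Observed 1.
Test 1: faults giving observed 1 are {G1 stuck-at-1, G1 inverted output, G2 stuck-at-1, G2 inverted output, G3 stuck-at-1, G3 inverted output, G4 stuck-at-0, G4 inverted output, G7 stuck-at-0, G7 inverted output, G8 stuck-at-0, G8 inverted output, G9 stuck-at-1, G9 inverted output}.
Test 2 (x1=1, x2=0, x3=0, x4=1): fault-free G1=0, G2=0, G3=0, G4=1, G5=1, G6=0, G7=1, G8=0, G9=1 → 1; observed 0. Eliminates G1 stuck-at-1, G1 inverted output, G2 stuck-at-1, G2 inverted output, G3 stuck-at-1, G3 inverted output, G4 stuck-at-0, G4 inverted output, G7 stuck-at-0, G7 inverted output, G8 stuck-at-0, G9 stuck-at-1.
Test 3 (x1=0, x2=0, x3=1, x4=0): fault-free G1=0, G2=1, G3=1, G4=0, G5=1, G6=1, G7=1, G8=0, G9=1 → 1; observed 1. Eliminates G9 inverted output.
Only G8 inverted output is consistent with every test.

G8 inverted output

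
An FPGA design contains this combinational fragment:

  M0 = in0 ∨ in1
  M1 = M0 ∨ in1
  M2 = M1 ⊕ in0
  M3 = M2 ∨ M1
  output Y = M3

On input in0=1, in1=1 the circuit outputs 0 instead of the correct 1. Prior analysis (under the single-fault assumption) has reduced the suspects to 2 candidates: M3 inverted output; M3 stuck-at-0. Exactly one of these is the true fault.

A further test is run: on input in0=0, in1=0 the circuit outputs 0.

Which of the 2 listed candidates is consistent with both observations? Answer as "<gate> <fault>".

Evaluate each candidate on input in0=0, in1=0:
  M3 inverted output: M0=0, M1=0, M2=0, M3=1 [inverted output] → 1 — eliminated
  M3 stuck-at-0: M0=0, M1=0, M2=0, M3=0 [stuck-at-0] → 0 — matches
Only M3 stuck-at-0 reproduces the observed 0.

M3 stuck-at-0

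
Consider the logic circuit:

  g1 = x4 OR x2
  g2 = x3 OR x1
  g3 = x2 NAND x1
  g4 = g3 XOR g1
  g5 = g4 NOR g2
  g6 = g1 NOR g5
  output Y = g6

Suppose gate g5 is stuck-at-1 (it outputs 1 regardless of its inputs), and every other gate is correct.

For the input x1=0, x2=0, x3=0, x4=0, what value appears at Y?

0

Propagate with g5 forced: g1=0, g2=0, g3=1, g4=1, g5=1 [stuck-at-1], g6=0.
So Y = 0. (Without the fault it would be 1.)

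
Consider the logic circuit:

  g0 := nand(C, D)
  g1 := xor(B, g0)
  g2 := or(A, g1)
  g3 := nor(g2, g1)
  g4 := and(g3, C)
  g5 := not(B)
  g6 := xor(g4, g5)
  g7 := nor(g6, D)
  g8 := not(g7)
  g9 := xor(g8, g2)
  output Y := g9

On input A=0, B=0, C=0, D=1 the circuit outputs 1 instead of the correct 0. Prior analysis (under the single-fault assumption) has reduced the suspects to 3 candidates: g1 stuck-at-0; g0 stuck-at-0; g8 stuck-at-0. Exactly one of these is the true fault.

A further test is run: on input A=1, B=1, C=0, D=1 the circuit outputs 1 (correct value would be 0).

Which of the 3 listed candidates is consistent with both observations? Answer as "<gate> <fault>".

Evaluate each candidate on input A=1, B=1, C=0, D=1:
  g1 stuck-at-0: g0=1, g1=0 [stuck-at-0], g2=1, g3=0, g4=0, g5=0, g6=0, g7=0, g8=1, g9=0 → 0 — eliminated
  g0 stuck-at-0: g0=0 [stuck-at-0], g1=1, g2=1, g3=0, g4=0, g5=0, g6=0, g7=0, g8=1, g9=0 → 0 — eliminated
  g8 stuck-at-0: g0=1, g1=0, g2=1, g3=0, g4=0, g5=0, g6=0, g7=0, g8=0 [stuck-at-0], g9=1 → 1 — matches
Only g8 stuck-at-0 reproduces the observed 1.

g8 stuck-at-0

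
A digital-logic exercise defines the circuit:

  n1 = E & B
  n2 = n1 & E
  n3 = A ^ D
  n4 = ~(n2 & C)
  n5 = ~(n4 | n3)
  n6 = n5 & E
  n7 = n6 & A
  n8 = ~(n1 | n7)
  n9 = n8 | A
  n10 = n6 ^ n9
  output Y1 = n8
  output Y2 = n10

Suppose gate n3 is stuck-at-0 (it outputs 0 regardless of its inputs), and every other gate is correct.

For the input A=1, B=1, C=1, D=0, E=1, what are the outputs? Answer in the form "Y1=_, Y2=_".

Y1=0, Y2=0

Propagate with n3 forced: n1=1, n2=1, n3=0 [stuck-at-0], n4=0, n5=1, n6=1, n7=1, n8=0, n9=1, n10=0.
So the outputs are Y1=0, Y2=0. (Without the fault they would be Y1=0, Y2=1.)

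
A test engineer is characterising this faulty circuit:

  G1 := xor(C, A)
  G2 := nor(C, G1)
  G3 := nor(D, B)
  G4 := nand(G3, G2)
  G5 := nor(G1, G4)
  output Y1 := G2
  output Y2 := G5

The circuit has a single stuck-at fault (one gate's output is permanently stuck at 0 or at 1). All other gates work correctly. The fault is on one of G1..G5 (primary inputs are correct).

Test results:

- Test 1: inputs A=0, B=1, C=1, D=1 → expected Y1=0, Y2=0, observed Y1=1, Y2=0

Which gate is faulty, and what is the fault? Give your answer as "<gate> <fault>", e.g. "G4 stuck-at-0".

G2 stuck-at-1

Fault-free values for test 1 (A=0, B=1, C=1, D=1): G1=1, G2=0, G3=0, G4=1, G5=0, giving Y1=0, Y2=0. Observed Y1=1, Y2=0.
Test 1: faults giving observed Y1=1, Y2=0 are {G2 stuck-at-1}.
Only G2 stuck-at-1 is consistent with every test.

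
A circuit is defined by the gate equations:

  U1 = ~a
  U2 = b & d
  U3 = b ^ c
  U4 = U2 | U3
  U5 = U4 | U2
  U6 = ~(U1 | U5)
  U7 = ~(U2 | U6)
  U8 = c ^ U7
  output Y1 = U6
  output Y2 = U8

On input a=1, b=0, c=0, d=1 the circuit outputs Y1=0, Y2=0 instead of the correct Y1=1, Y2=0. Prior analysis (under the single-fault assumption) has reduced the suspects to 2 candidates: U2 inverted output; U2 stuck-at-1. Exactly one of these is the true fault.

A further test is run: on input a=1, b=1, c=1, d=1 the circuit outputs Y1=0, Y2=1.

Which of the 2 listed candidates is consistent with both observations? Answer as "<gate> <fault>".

Evaluate each candidate on input a=1, b=1, c=1, d=1:
  U2 inverted output: U1=0, U2=0 [inverted output], U3=0, U4=0, U5=0, U6=1, U7=0, U8=1 → Y1=1, Y2=1 — eliminated
  U2 stuck-at-1: U1=0, U2=1 [stuck-at-1], U3=0, U4=1, U5=1, U6=0, U7=0, U8=1 → Y1=0, Y2=1 — matches
Only U2 stuck-at-1 reproduces the observed Y1=0, Y2=1.

U2 stuck-at-1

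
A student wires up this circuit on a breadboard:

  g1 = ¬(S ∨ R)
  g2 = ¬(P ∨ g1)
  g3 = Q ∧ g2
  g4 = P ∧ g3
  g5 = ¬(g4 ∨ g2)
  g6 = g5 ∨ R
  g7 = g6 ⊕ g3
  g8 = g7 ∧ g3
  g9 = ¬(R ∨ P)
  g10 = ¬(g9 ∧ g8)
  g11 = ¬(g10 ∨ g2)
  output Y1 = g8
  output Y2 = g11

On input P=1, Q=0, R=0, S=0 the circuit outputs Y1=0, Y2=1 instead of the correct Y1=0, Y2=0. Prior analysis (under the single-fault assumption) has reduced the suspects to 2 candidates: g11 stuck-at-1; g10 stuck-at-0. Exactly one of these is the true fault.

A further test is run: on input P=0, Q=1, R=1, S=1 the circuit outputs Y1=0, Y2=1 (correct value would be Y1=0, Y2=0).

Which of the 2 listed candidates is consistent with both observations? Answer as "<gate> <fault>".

g11 stuck-at-1

Evaluate each candidate on input P=0, Q=1, R=1, S=1:
  g11 stuck-at-1: g1=0, g2=1, g3=1, g4=0, g5=0, g6=1, g7=0, g8=0, g9=0, g10=1, g11=1 [stuck-at-1] → Y1=0, Y2=1 — matches
  g10 stuck-at-0: g1=0, g2=1, g3=1, g4=0, g5=0, g6=1, g7=0, g8=0, g9=0, g10=0 [stuck-at-0], g11=0 → Y1=0, Y2=0 — eliminated
Only g11 stuck-at-1 reproduces the observed Y1=0, Y2=1.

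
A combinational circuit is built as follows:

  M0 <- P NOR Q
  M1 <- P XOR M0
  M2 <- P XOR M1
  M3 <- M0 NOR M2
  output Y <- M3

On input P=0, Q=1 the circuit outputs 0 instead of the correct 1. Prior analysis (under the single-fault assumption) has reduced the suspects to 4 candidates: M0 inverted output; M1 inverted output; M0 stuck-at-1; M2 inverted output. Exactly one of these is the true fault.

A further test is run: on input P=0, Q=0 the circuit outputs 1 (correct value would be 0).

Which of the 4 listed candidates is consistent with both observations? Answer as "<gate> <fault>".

Evaluate each candidate on input P=0, Q=0:
  M0 inverted output: M0=0 [inverted output], M1=0, M2=0, M3=1 → 1 — matches
  M1 inverted output: M0=1, M1=0 [inverted output], M2=0, M3=0 → 0 — eliminated
  M0 stuck-at-1: M0=1 [stuck-at-1], M1=1, M2=1, M3=0 → 0 — eliminated
  M2 inverted output: M0=1, M1=1, M2=0 [inverted output], M3=0 → 0 — eliminated
Only M0 inverted output reproduces the observed 1.

M0 inverted output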